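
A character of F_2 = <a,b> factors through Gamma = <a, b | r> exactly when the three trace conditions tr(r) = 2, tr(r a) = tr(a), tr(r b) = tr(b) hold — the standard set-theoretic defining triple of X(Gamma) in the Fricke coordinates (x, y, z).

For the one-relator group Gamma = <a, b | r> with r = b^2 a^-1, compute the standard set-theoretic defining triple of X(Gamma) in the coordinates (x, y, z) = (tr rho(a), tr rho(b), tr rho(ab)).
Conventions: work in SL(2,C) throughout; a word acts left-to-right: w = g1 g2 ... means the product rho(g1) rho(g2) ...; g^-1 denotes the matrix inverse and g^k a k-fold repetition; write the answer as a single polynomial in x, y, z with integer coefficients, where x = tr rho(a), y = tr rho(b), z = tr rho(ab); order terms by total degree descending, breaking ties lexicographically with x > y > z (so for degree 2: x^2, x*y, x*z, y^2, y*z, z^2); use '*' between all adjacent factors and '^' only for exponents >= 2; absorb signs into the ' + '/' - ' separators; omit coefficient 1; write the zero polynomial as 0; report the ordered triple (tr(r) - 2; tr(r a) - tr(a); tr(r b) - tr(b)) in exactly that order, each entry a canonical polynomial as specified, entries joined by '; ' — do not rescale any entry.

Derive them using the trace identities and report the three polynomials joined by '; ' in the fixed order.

x*y^2 - y*z - x - 2; y^2 - x - 2; x*y^3 - y^2*z - 2*x*y - y + z

tr(b^2) = tr(b) tr(b) - tr(1)  (reduce the b square) = y^2 - 2
tr(b^2 a) = tr(b) tr(a b) - tr(a)  (reduce the b square) = y*z - x
tr(b^2 a^-1) = tr(b^2) tr(a) - tr(b^2 a)  (eliminate a^-1) = x*y^2 - y*z - x
tr(b^3) = tr(b) tr(b^2) - tr(b)   [square of b] = y^3 - 3*y
tr(b^3 a) = tr(b) tr(a b^2) - tr(a b)   [square of b] = y^2*z - x*y - z
tr(b^2 a^-1 b) = tr(b^3) tr(a) - tr(b^3 a)   [inverse elimination on a] = x*y^3 - y^2*z - 2*x*y + z
assemble the triple (tr(r) - 2; tr(r a) - x; tr(r b) - y)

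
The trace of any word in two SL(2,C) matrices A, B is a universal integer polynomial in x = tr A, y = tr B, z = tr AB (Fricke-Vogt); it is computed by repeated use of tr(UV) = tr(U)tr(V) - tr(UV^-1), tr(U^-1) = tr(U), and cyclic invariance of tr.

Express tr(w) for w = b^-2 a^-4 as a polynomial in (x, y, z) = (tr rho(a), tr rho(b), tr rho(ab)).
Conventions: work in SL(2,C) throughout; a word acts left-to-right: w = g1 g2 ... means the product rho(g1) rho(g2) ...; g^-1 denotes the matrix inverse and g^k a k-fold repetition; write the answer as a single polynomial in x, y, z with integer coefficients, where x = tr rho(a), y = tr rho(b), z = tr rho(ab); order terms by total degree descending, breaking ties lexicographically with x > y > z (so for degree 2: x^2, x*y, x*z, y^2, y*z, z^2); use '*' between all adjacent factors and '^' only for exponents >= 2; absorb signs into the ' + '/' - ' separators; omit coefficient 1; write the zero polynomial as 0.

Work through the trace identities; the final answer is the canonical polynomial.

tr(a^-1) = tr(a) = x
tr(a^-2) = tr(a^-1) * tr(a) - tr(1)   [inverse elimination on a] = x^2 - 2
and tr(a^-3) = tr(a^-2) * tr(a) - tr(a^-1)   [inverse elimination on a] = x^3 - 3*x
next, tr(b a^-1) = tr(b) * tr(a) - tr(b a)   [inverse elimination on a] = x*y - z
next, tr(a^-2 b) = tr(b a^-1) * tr(a) - tr(b)   [inverse elimination on a] = x^2*y - x*z - y
tr(a^-3 b) = tr(a^-2 b) * tr(a) - tr(a^-2 b a)   [inverse elimination on a] = x^3*y - x^2*z - 2*x*y + z
next, tr(b^-1 a^-3) = tr(a^-3) * tr(b) - tr(a^-3 b)   [inverse elimination on b] = x^2*z - x*y - z
tr(a^-3 b^-2) = tr(b^-1 a^-3) * tr(b) - tr(b^-1 a^-3 b)   [inverse elimination on b] = x^2*y*z - x^3 - x*y^2 - y*z + 3*x
and tr(b^-2 a^-1) = tr(b^-1 a^-1) * tr(b) - tr(b^-1 a^-1 b)   [inverse elimination on b] = y*z - x
tr(b^-2) = tr(b^-1) * tr(b) - tr(1)   [inverse elimination on b] = y^2 - 2
and tr(a^-2 b^-2) = tr(b^-2 a^-1) * tr(a) - tr(b^-2)   [inverse elimination on a] = x*y*z - x^2 - y^2 + 2
tr(b^-2 a^-4) = tr(a^-3 b^-2) * tr(a) - tr(a^-3 b^-2 a)   [inverse elimination on a] = x^3*y*z - x^4 - x^2*y^2 - 2*x*y*z + 4*x^2 + y^2 - 2

x^3*y*z - x^4 - x^2*y^2 - 2*x*y*z + 4*x^2 + y^2 - 2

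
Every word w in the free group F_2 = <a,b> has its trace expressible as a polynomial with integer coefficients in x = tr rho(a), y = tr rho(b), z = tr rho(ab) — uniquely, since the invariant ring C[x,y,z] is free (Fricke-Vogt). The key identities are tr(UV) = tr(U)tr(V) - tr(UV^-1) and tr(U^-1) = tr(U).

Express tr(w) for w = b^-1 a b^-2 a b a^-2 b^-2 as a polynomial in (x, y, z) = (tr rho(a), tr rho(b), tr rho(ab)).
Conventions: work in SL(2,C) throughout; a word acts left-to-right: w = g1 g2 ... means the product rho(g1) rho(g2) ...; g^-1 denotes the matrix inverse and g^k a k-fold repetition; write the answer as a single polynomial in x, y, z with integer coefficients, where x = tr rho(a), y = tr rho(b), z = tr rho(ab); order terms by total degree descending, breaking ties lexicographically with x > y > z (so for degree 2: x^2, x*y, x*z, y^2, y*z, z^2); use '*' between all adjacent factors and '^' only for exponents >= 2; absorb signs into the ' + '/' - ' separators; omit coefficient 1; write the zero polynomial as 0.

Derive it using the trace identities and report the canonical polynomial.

-x^3*y^5*z + x^4*y^4 + x^2*y^6 + 2*x^2*y^4*z^2 + x^3*y^3*z - x*y^5*z - x*y^3*z^3 - 2*x^4*y^2 - 6*x^2*y^4 - 3*x^2*y^2*z^2 + 6*x*y^3*z + x*y*z^3 + x^4 + 8*x^2*y^2 + x^2*z^2 - y^2*z^2 - 4*x*y*z - 4*x^2 + 2

apply: tr(a^2) = tr(a) tr(a) - tr(1)   [square of a] = x^2 - 2
tr(a^2 b) = tr(a) tr(b a) - tr(b)   [square of a] = x*z - y
apply: tr(a b^-1 a) = tr(a^2) tr(b) - tr(a^2 b)   [inverse elimination on b] = x^2*y - x*z - y
tr(a b a b) = tr(b a) tr(b a) - tr(1)   [split at a repeated b] = z^2 - 2
use: tr(a b^-1 a b) = tr(a b a) tr(b) - tr(a b a b)   [inverse elimination on b] = x*y*z - y^2 - z^2 + 2
apply: tr(b^-1 a b^-1 a) = tr(a b^-1 a) tr(b) - tr(a b^-1 a b)   [inverse elimination on b] = x^2*y^2 - 2*x*y*z + z^2 - 2
apply: tr(a b^-2 a b^-1) = tr(b^-1 a b^-1 a) tr(b) - tr(b^-1 a b^-1 a b)   [inverse elimination on b] = x^2*y^3 - 2*x*y^2*z - x^2*y + y*z^2 + x*z - y
use: tr(a b^-2 a) = tr(a^2 b^-1) tr(b) - tr(a^2)   [inverse elimination on b] = x^2*y^2 - x*y*z - x^2 - y^2 + 2
apply: tr(b^-2 a b^-2 a) = tr(a b^-2 a b^-1) tr(b) - tr(a b^-2 a)   [inverse elimination on b] = x^2*y^4 - 2*x*y^3*z - 2*x^2*y^2 + y^2*z^2 + 2*x*y*z + x^2 - 2
use: tr(a^2 b a) = tr(a) tr(b a^2) - tr(b a)   [square of a] = x^2*z - x*y - z
use: tr(b a b) = tr(b) tr(a b) - tr(a)   [square of b] = y*z - x
apply: tr(a^2 b a b) = tr(a) tr(b a b a) - tr(b a b)   [square of a] = x*z^2 - y*z - x
use: tr(a^2 b a b^-1) = tr(a^2 b a) tr(b) - tr(a^2 b a b)   [inverse elimination on b] = x^2*y*z - x*y^2 - x*z^2 + x
use: tr(b^-1 a^2 b a b^-1) = tr(a^2 b a b^-1) tr(b) - tr(a^2 b a)   [inverse elimination on b] = x^2*y^2*z - x*y^3 - x*y*z^2 - x^2*z + 2*x*y + z
tr(a b a b^-3 a) = tr(b^-1 a^2 b a b^-1) tr(b) - tr(b^-1 a^2 b a)   [inverse elimination on b] = x^2*y^3*z - x*y^4 - x*y^2*z^2 - 2*x^2*y*z + 3*x*y^2 + x*z^2 + y*z - x
tr(a b a b a b) = tr(b a) tr(b a b a) - tr(b^-1 a^-1)   [split at a repeated b] = z^3 - 3*z
tr(a b a b a b^-1) = tr(a b a b a) tr(b) - tr(a b a b a b)   [inverse elimination on b] = x*y*z^2 - y^2*z - z^3 - x*y + 3*z
tr(a b a b a b^-2) = tr(a b a b a b^-1) tr(b) - tr(a b a b a)   [inverse elimination on b] = x*y^2*z^2 - y^3*z - y*z^3 - x*y^2 - x*z^2 + 4*y*z + x
apply: tr(a b a b^-3 a b) = tr(a b a b a b^-2) tr(b) - tr(a b a b a b^-1)   [inverse elimination on b] = x*y^3*z^2 - y^4*z - y^2*z^3 - x*y^3 - 2*x*y*z^2 + 5*y^2*z + z^3 + 2*x*y - 3*z
tr(b^-1 a b a b^-3 a) = tr(a b a b^-3 a) tr(b) - tr(a b a b^-3 a b)   [inverse elimination on b] = x^2*y^4*z - x*y^5 - 2*x*y^3*z^2 - 2*x^2*y^2*z + y^4*z + y^2*z^3 + 4*x*y^3 + 3*x*y*z^2 - 4*y^2*z - z^3 - 3*x*y + 3*z
apply: tr(b^-3 a b^-2 a b a) = tr(b^-1 a b a b^-3 a) tr(b) - tr(b^-1 a b a b^-3 a b)   [inverse elimination on b] = x^2*y^5*z - x*y^6 - 2*x*y^4*z^2 - 3*x^2*y^3*z + y^5*z + y^3*z^3 + 5*x*y^4 + 4*x*y^2*z^2 + 2*x^2*y*z - 4*y^3*z - y*z^3 - 6*x*y^2 - x*z^2 + 2*y*z + x
apply: tr(b^-3 a b^-2 a b a^-1) = tr(b^-3 a b^-2 a b) tr(a) - tr(b^-3 a b^-2 a b a)   [inverse elimination on a] = -x^2*y^5*z + x^3*y^4 + x*y^6 + 2*x*y^4*z^2 + x^2*y^3*z - y^5*z - y^3*z^3 - 2*x^3*y^2 - 5*x*y^4 - 3*x*y^2*z^2 + 4*y^3*z + y*z^3 + x^3 + 6*x*y^2 + x*z^2 - 2*y*z - 3*x
tr(b^-1 a b^-2 a b a^-2 b^-2) = tr(b^-3 a b^-2 a b a^-1) tr(a) - tr(b^-3 a b^-2 a b)   [inverse elimination on a] = -x^3*y^5*z + x^4*y^4 + x^2*y^6 + 2*x^2*y^4*z^2 + x^3*y^3*z - x*y^5*z - x*y^3*z^3 - 2*x^4*y^2 - 6*x^2*y^4 - 3*x^2*y^2*z^2 + 6*x*y^3*z + x*y*z^3 + x^4 + 8*x^2*y^2 + x^2*z^2 - y^2*z^2 - 4*x*y*z - 4*x^2 + 2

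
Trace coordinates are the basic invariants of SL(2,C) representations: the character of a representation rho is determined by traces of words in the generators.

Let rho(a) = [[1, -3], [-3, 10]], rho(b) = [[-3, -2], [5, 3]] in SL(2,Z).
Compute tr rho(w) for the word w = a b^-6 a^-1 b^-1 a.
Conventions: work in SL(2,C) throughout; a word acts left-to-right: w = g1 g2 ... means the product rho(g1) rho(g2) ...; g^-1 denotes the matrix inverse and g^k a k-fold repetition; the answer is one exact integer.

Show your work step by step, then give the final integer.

rho(a) = [[1, -3], [-3, 10]]
... * rho(b^-1) = [[3, 2], [-5, -3]]  ->  [[18, 11], [-59, -36]]
... * rho(b^-1) = [[3, 2], [-5, -3]]  ->  [[-1, 3], [3, -10]]
... * rho(b^-1) = [[3, 2], [-5, -3]]  ->  [[-18, -11], [59, 36]]
... * rho(b^-1) = [[3, 2], [-5, -3]]  ->  [[1, -3], [-3, 10]]
... * rho(b^-1) = [[3, 2], [-5, -3]]  ->  [[18, 11], [-59, -36]]
... * rho(b^-1) = [[3, 2], [-5, -3]]  ->  [[-1, 3], [3, -10]]
... * rho(a^-1) = [[10, 3], [3, 1]]  ->  [[-1, 0], [0, -1]]
... * rho(b^-1) = [[3, 2], [-5, -3]]  ->  [[-3, -2], [5, 3]]
... * rho(a) = [[1, -3], [-3, 10]]  ->  [[3, -11], [-4, 15]]
tr = 3 + 15 = 18

18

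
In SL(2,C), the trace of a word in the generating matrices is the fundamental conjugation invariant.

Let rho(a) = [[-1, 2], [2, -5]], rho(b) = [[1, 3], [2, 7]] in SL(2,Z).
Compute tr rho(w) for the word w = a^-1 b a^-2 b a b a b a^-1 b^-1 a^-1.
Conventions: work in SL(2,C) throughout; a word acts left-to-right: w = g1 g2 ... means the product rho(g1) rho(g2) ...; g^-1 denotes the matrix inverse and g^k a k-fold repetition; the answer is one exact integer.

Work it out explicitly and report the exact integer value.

-239434774

rho(a^-1) = [[-5, -2], [-2, -1]]
... * rho(b) = [[1, 3], [2, 7]]  ->  [[-9, -29], [-4, -13]]
... * rho(a^-1) = [[-5, -2], [-2, -1]]  ->  [[103, 47], [46, 21]]
... * rho(a^-1) = [[-5, -2], [-2, -1]]  ->  [[-609, -253], [-272, -113]]
... * rho(b) = [[1, 3], [2, 7]]  ->  [[-1115, -3598], [-498, -1607]]
... * rho(a) = [[-1, 2], [2, -5]]  ->  [[-6081, 15760], [-2716, 7039]]
... * rho(b) = [[1, 3], [2, 7]]  ->  [[25439, 92077], [11362, 41125]]
... * rho(a) = [[-1, 2], [2, -5]]  ->  [[158715, -409507], [70888, -182901]]
... * rho(b) = [[1, 3], [2, 7]]  ->  [[-660299, -2390404], [-294914, -1067643]]
... * rho(a^-1) = [[-5, -2], [-2, -1]]  ->  [[8082303, 3711002], [3609856, 1657471]]
... * rho(b^-1) = [[7, -3], [-2, 1]]  ->  [[49154117, -20535907], [21954050, -9172097]]
... * rho(a^-1) = [[-5, -2], [-2, -1]]  ->  [[-204698771, -77772327], [-91426056, -34736003]]
tr = -204698771 + -34736003 = -239434774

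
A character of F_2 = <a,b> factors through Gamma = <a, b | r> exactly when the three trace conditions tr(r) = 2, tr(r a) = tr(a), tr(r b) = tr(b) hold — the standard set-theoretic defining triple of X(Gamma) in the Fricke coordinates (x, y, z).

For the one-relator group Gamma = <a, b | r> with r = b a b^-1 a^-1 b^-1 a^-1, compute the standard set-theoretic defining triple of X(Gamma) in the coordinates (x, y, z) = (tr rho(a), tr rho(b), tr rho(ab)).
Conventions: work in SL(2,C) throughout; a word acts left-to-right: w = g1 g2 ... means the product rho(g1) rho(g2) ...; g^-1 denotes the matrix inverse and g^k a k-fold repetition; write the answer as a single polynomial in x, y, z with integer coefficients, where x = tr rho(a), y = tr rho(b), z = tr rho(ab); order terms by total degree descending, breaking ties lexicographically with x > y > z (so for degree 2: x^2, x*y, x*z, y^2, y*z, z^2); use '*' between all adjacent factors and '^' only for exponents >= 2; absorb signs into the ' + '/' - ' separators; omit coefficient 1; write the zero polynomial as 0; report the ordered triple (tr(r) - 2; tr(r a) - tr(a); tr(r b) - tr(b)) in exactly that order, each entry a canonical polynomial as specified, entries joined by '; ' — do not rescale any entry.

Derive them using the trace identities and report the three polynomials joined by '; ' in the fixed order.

use: tr(a b a) = tr(a) * tr(b a) - tr(b) = x*z - y
use: tr(a b a b) = tr(b a) * tr(b a) - tr(1)   [split at repeated b] = z^2 - 2
apply: tr(b a b^-1 a) = tr(a b a) * tr(b) - tr(a b a b) = x*y*z - y^2 - z^2 + 2
tr(a^-1 b a b^-1) = tr(b a b^-1) * tr(a) - tr(b a b^-1 a) = -x*y*z + x^2 + y^2 + z^2 - 2
apply: tr(a^-1 b a b^-1 a^-1) = tr(a^-1 b a b^-1) * tr(a) - tr(a^-1 b a b^-1 a) = -x^2*y*z + x^3 + x*y^2 + x*z^2 - 3*x
tr(b^2) = tr(b) * tr(b) - tr(1) = y^2 - 2
tr(a b^2) = tr(b) * tr(a b) - tr(a) = y*z - x
apply: tr(b^2 a b) = tr(b) * tr(a b^2) - tr(a b) = y^2*z - x*y - z
use: tr(b^2 a b a) = tr(b) * tr(a b a b) - tr(a b a) = y*z^2 - x*z - y
use: tr(a^-1 b^2 a b) = tr(b^2 a b) * tr(a) - tr(b^2 a b a) = x*y^2*z - x^2*y - y*z^2 + y
tr(b a b^-1 a^-1 b) = tr(a^-1 b^2 a) * tr(b) - tr(a^-1 b^2 a b) = -x*y^2*z + x^2*y + y^3 + y*z^2 - 3*y
use: tr(b a b a b a) = tr(b a) * tr(b a b a) - tr(b^-1 a^-1)   [split at repeated b] = z^3 - 3*z
apply: tr(a^-1 b a b a b) = tr(b a b a b) * tr(a) - tr(b a b a b a) = x*y*z^2 - x^2*z - z^3 - x*y + 3*z
tr(b a b^-1 a^-1 b a) = tr(a^-1 b a b a) * tr(b) - tr(a^-1 b a b a b) = -x*y*z^2 + x^2*z + y^2*z + z^3 - 3*z
tr(a^-1 b a b^-1 a^-1 b) = tr(b a b^-1 a^-1 b) * tr(a) - tr(b a b^-1 a^-1 b a) = -x^2*y^2*z + x^3*y + x*y^3 + 2*x*y*z^2 - x^2*z - y^2*z - z^3 - 3*x*y + 3*z
tr(b a b^-1 a^-1 b^-1 a^-1) = tr(a^-1 b a b^-1 a^-1) * tr(b) - tr(a^-1 b a b^-1 a^-1 b) = -x*y*z^2 + x^2*z + y^2*z + z^3 - 3*z
use: tr(a b^2 a) = tr(a) * tr(b^2 a) - tr(b^2)  (reduce the a square) = x*y*z - x^2 - y^2 + 2
tr(a b a b^2 a) = tr(a) * tr(b a b^2 a) - tr(b a b^2)  (reduce the a square) = x*y*z^2 - x^2*z - y^2*z + z
use: tr(a b a b a) = tr(a) * tr(b a b a) - tr(b a b)  (reduce the a square) = x*z^2 - y*z - x
tr(a b a b^2 a b) = tr(b) * tr(a b a b a b) - tr(a b a b a)  (reduce the b square) = y*z^3 - x*z^2 - 2*y*z + x
use: tr(b a b^2 a b^-1 a) = tr(a b a b^2 a) * tr(b) - tr(a b a b^2 a b)  (eliminate b^-1) = x*y^2*z^2 - x^2*y*z - y^3*z - y*z^3 + x*z^2 + 3*y*z - x
apply: tr(a b^2 a b^-1 a^-1 b) = tr(b a b^2 a b^-1) * tr(a) - tr(b a b^2 a b^-1 a)  (eliminate a^-1) = -x*y^2*z^2 + 2*x^2*y*z + y^3*z + y*z^3 - x^3 - x*y^2 - x*z^2 - 3*y*z + 3*x
tr(b^2 a b^-1 a^-1 b^-1 a) = tr(a b^2 a b^-1 a^-1) * tr(b) - tr(a b^2 a b^-1 a^-1 b)  (eliminate b^-1) = x*y^2*z^2 - 2*x^2*y*z - y^3*z - y*z^3 + x^3 + x*y^2 + x*z^2 + 4*y*z - 3*x
apply: tr(b a b^-1 a^-1 b^-1 a^-1 b) = tr(b^2 a b^-1 a^-1 b^-1) * tr(a) - tr(b^2 a b^-1 a^-1 b^-1 a)  (eliminate a^-1) = -x*y^2*z^2 + x^2*y*z + y^3*z + y*z^3 - 4*y*z + x
assemble the triple (tr(r) - 2; tr(r a) - x; tr(r b) - y)

-x*y*z^2 + x^2*z + y^2*z + z^3 - 3*z - 2; -x + y; -x*y^2*z^2 + x^2*y*z + y^3*z + y*z^3 - 4*y*z + x - y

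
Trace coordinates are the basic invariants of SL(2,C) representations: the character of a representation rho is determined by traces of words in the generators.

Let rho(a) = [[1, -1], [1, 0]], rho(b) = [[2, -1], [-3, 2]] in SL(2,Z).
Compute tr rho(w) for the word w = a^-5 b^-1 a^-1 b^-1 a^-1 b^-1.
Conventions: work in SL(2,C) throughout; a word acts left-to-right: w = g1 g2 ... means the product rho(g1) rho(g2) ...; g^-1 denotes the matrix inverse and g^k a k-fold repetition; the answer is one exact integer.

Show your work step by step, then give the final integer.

4

rho(a^-1) = [[0, 1], [-1, 1]]
... * rho(a^-1) = [[0, 1], [-1, 1]]  ->  [[-1, 1], [-1, 0]]
... * rho(a^-1) = [[0, 1], [-1, 1]]  ->  [[-1, 0], [0, -1]]
... * rho(a^-1) = [[0, 1], [-1, 1]]  ->  [[0, -1], [1, -1]]
... * rho(a^-1) = [[0, 1], [-1, 1]]  ->  [[1, -1], [1, 0]]
... * rho(b^-1) = [[2, 1], [3, 2]]  ->  [[-1, -1], [2, 1]]
... * rho(a^-1) = [[0, 1], [-1, 1]]  ->  [[1, -2], [-1, 3]]
... * rho(b^-1) = [[2, 1], [3, 2]]  ->  [[-4, -3], [7, 5]]
... * rho(a^-1) = [[0, 1], [-1, 1]]  ->  [[3, -7], [-5, 12]]
... * rho(b^-1) = [[2, 1], [3, 2]]  ->  [[-15, -11], [26, 19]]
tr = -15 + 19 = 4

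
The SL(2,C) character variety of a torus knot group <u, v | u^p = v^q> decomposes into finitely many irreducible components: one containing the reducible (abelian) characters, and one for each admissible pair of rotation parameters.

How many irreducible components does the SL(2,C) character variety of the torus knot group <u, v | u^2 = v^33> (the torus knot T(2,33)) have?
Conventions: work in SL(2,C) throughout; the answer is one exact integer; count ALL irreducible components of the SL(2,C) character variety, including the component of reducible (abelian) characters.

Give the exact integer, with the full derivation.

17

In the torus knot group T(2,33), u^2 = v^33 is central, so an irreducible representation sends it to +I or -I (Schur).
This locks tr(u) to 2*cos(pi*alpha/2), alpha in 1..1, and tr(v) to 2*cos(pi*beta/33), beta in 1..32, on each component of irreducible characters.
The two central values (-1)^alpha I and (-1)^beta I must be the same matrix, so alpha and beta share a parity.
Counting: 1 odd alphas x 16 odd betas + 0 even alphas x 16 even betas = 16 + 0 = 16.
That is 16 components of irreducible characters, and with the reducible (abelian) component the total is 17.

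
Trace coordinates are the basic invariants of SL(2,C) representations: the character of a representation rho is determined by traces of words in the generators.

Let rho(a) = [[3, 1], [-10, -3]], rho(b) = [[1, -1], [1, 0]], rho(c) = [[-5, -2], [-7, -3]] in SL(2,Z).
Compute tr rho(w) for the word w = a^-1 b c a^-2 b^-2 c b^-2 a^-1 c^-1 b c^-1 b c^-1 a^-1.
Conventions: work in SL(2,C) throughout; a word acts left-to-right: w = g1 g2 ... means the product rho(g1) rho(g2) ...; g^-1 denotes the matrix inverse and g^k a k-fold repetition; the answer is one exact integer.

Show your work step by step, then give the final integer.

rho(a^-1) = [[-3, -1], [10, 3]]
... * rho(b) = [[1, -1], [1, 0]]  ->  [[-4, 3], [13, -10]]
... * rho(c) = [[-5, -2], [-7, -3]]  ->  [[-1, -1], [5, 4]]
... * rho(a^-1) = [[-3, -1], [10, 3]]  ->  [[-7, -2], [25, 7]]
... * rho(a^-1) = [[-3, -1], [10, 3]]  ->  [[1, 1], [-5, -4]]
... * rho(b^-1) = [[0, 1], [-1, 1]]  ->  [[-1, 2], [4, -9]]
... * rho(b^-1) = [[0, 1], [-1, 1]]  ->  [[-2, 1], [9, -5]]
... * rho(c) = [[-5, -2], [-7, -3]]  ->  [[3, 1], [-10, -3]]
... * rho(b^-1) = [[0, 1], [-1, 1]]  ->  [[-1, 4], [3, -13]]
... * rho(b^-1) = [[0, 1], [-1, 1]]  ->  [[-4, 3], [13, -10]]
... * rho(a^-1) = [[-3, -1], [10, 3]]  ->  [[42, 13], [-139, -43]]
... * rho(c^-1) = [[-3, 2], [7, -5]]  ->  [[-35, 19], [116, -63]]
... * rho(b) = [[1, -1], [1, 0]]  ->  [[-16, 35], [53, -116]]
... * rho(c^-1) = [[-3, 2], [7, -5]]  ->  [[293, -207], [-971, 686]]
... * rho(b) = [[1, -1], [1, 0]]  ->  [[86, -293], [-285, 971]]
... * rho(c^-1) = [[-3, 2], [7, -5]]  ->  [[-2309, 1637], [7652, -5425]]
... * rho(a^-1) = [[-3, -1], [10, 3]]  ->  [[23297, 7220], [-77206, -23927]]
tr = 23297 + -23927 = -630

-630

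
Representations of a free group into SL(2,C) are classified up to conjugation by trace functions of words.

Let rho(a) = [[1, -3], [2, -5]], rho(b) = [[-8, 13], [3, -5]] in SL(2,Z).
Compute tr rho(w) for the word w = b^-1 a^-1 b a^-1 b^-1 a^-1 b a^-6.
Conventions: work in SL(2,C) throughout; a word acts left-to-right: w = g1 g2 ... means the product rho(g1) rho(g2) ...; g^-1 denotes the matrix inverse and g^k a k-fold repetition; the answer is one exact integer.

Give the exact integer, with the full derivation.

rho(b^-1) = [[-5, -13], [-3, -8]]
... * rho(a^-1) = [[-5, 3], [-2, 1]]  ->  [[51, -28], [31, -17]]
... * rho(b) = [[-8, 13], [3, -5]]  ->  [[-492, 803], [-299, 488]]
... * rho(a^-1) = [[-5, 3], [-2, 1]]  ->  [[854, -673], [519, -409]]
... * rho(b^-1) = [[-5, -13], [-3, -8]]  ->  [[-2251, -5718], [-1368, -3475]]
... * rho(a^-1) = [[-5, 3], [-2, 1]]  ->  [[22691, -12471], [13790, -7579]]
... * rho(b) = [[-8, 13], [3, -5]]  ->  [[-218941, 357338], [-133057, 217165]]
... * rho(a^-1) = [[-5, 3], [-2, 1]]  ->  [[380029, -299485], [230955, -182006]]
... * rho(a^-1) = [[-5, 3], [-2, 1]]  ->  [[-1301175, 840602], [-790763, 510859]]
... * rho(a^-1) = [[-5, 3], [-2, 1]]  ->  [[4824671, -3062923], [2932097, -1861430]]
... * rho(a^-1) = [[-5, 3], [-2, 1]]  ->  [[-17997509, 11411090], [-10937625, 6934861]]
... * rho(a^-1) = [[-5, 3], [-2, 1]]  ->  [[67165365, -42581437], [40818403, -25878014]]
... * rho(a^-1) = [[-5, 3], [-2, 1]]  ->  [[-250663951, 158914658], [-152335987, 96577195]]
tr = -250663951 + 96577195 = -154086756

-154086756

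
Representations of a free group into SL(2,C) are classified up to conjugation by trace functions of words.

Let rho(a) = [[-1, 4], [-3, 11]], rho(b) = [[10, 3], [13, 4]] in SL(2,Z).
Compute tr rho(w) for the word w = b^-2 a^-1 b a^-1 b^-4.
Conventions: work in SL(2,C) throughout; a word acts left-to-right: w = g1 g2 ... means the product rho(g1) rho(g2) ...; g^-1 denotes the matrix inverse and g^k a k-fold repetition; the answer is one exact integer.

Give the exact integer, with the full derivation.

rho(b^-1) = [[4, -3], [-13, 10]]
... * rho(b^-1) = [[4, -3], [-13, 10]]  ->  [[55, -42], [-182, 139]]
... * rho(a^-1) = [[11, -4], [3, -1]]  ->  [[479, -178], [-1585, 589]]
... * rho(b) = [[10, 3], [13, 4]]  ->  [[2476, 725], [-8193, -2399]]
... * rho(a^-1) = [[11, -4], [3, -1]]  ->  [[29411, -10629], [-97320, 35171]]
... * rho(b^-1) = [[4, -3], [-13, 10]]  ->  [[255821, -194523], [-846503, 643670]]
... * rho(b^-1) = [[4, -3], [-13, 10]]  ->  [[3552083, -2712693], [-11753722, 8976209]]
... * rho(b^-1) = [[4, -3], [-13, 10]]  ->  [[49473341, -37783179], [-163705605, 125023256]]
... * rho(b^-1) = [[4, -3], [-13, 10]]  ->  [[689074691, -526251813], [-2280124748, 1741349375]]
tr = 689074691 + 1741349375 = 2430424066

2430424066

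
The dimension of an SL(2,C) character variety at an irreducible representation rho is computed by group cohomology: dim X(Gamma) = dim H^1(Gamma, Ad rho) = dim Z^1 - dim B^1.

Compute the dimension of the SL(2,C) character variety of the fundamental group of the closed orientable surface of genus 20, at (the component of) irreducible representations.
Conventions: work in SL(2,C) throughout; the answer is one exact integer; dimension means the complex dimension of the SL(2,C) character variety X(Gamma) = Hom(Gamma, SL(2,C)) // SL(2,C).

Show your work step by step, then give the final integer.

114

The genus-20 surface group: 2g = 40 generators, one relator prod [a_i, b_i].
Unconstrained cocycle data is one sl_2 vector per generator (120 dimensions), cut by the relator condition d_2(z) = 0.
H^2 = coker(d_2) is dual to H^0 = 0 at irreducible rho (Poincare duality), so d_2 is onto: dim Z^1 = 117.
dim B^1 = 3 (coboundaries, injective at irreducible rho).
dim H^1 = 117 - 3 = 114 = dim X.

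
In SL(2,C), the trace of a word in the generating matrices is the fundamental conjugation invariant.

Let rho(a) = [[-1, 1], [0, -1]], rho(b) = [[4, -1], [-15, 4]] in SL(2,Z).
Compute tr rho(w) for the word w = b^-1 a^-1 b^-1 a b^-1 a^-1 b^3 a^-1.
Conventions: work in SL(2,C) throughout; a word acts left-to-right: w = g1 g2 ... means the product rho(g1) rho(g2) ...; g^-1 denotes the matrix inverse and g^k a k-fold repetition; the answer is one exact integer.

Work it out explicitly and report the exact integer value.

2350577

rho(b^-1) = [[4, 1], [15, 4]]
... * rho(a^-1) = [[-1, -1], [0, -1]]  ->  [[-4, -5], [-15, -19]]
... * rho(b^-1) = [[4, 1], [15, 4]]  ->  [[-91, -24], [-345, -91]]
... * rho(a) = [[-1, 1], [0, -1]]  ->  [[91, -67], [345, -254]]
... * rho(b^-1) = [[4, 1], [15, 4]]  ->  [[-641, -177], [-2430, -671]]
... * rho(a^-1) = [[-1, -1], [0, -1]]  ->  [[641, 818], [2430, 3101]]
... * rho(b) = [[4, -1], [-15, 4]]  ->  [[-9706, 2631], [-36795, 9974]]
... * rho(b) = [[4, -1], [-15, 4]]  ->  [[-78289, 20230], [-296790, 76691]]
... * rho(b) = [[4, -1], [-15, 4]]  ->  [[-616606, 159209], [-2337525, 603554]]
... * rho(a^-1) = [[-1, -1], [0, -1]]  ->  [[616606, 457397], [2337525, 1733971]]
tr = 616606 + 1733971 = 2350577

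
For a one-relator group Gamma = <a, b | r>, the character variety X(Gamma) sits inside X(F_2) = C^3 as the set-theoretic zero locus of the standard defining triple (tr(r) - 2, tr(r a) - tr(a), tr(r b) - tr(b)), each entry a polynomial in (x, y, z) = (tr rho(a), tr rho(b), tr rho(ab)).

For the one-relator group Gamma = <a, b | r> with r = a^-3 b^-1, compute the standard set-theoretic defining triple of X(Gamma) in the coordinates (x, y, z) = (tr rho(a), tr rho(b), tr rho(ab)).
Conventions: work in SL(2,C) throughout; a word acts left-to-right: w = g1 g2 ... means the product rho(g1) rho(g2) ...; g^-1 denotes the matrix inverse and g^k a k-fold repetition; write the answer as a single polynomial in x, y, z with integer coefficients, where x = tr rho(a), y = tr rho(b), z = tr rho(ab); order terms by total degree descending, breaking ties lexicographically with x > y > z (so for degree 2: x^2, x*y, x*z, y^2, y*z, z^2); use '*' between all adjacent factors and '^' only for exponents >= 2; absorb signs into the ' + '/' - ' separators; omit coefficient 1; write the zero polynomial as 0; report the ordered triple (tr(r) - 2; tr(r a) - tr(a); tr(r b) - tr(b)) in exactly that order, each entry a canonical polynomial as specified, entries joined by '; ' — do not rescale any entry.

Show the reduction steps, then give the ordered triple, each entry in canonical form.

x^2*z - x*y - z - 2; x*z - x - y; x^3 - 3*x - y

tr(a^-1) = tr(a) = x
tr(a^-2) = tr(a^-1) * tr(a) - tr(1) = x^2 - 2
tr(b a^-1) = tr(b) * tr(a) - tr(b a) = x*y - z
so tr(a^-2 b) = tr(b a^-1) * tr(a) - tr(b) = x^2*y - x*z - y
reduce: tr(a^-2 b^-1) = tr(a^-2) * tr(b) - tr(a^-2 b) = x*z - y
reduce: tr(a^-3 b^-1) = tr(a^-2 b^-1) * tr(a) - tr(a^-2 b^-1 a) = x^2*z - x*y - z
reduce: tr(a^-3) = tr(a^-2) * tr(a) - tr(a^-1) = x^3 - 3*x
assemble the triple (tr(r) - 2; tr(r a) - x; tr(r b) - y)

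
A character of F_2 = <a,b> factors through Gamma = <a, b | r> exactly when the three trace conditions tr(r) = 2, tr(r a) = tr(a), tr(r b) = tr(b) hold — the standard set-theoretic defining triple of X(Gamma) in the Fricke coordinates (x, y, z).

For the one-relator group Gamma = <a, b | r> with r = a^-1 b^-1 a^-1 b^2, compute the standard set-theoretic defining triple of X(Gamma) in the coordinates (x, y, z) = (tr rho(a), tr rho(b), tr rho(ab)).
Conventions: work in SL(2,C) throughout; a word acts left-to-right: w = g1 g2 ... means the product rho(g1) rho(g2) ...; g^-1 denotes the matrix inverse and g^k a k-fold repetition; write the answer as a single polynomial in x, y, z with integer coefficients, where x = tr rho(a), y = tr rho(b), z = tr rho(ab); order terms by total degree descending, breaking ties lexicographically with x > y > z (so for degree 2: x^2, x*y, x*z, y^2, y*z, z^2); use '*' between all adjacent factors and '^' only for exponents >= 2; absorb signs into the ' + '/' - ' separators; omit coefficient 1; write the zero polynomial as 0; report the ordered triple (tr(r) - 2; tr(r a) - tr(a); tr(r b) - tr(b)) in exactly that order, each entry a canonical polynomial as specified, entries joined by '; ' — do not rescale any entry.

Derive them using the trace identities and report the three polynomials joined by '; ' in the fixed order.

x*y^2*z - y^3 - y*z^2 - x*z + 3*y - 2; x*y - x - z; x*y^3*z - y^4 - y^2*z^2 - 2*x*y*z + 4*y^2 + z^2 - y - 2

trace(b a^-1) = trace(b) * trace(a) - trace(b a)   [inverse elimination on a] = x*y - z
trace(b^2 a) = trace(b) * trace(a b) - trace(a)   [square of b] = y*z - x
and trace(b^2) = trace(b) * trace(b) - trace(1)   [square of b] = y^2 - 2
trace(a b^2 a) = trace(a) * trace(b^2 a) - trace(b^2)   [square of a] = x*y*z - x^2 - y^2 + 2
and trace(a b a b) = trace(b a) * trace(b a) - trace(1)   [split at a repeated b] = z^2 - 2
and trace(a b a) = trace(a) * trace(b a) - trace(b)   [square of a] = x*z - y
and trace(a b^2 a b) = trace(b) * trace(a b a b) - trace(a b a)   [square of b] = y*z^2 - x*z - y
and trace(b^-1 a b^2 a) = trace(a b^2 a) * trace(b) - trace(a b^2 a b)   [inverse elimination on b] = x*y^2*z - x^2*y - y^3 - y*z^2 + x*z + 3*y
trace(b^2 a^-1 b^-1 a) = trace(b^-1 a b^2) * trace(a) - trace(b^-1 a b^2 a)   [inverse elimination on a] = -x*y^2*z + x^2*y + y^3 + y*z^2 - 3*y
next, trace(a^-1 b^-1 a^-1 b^2) = trace(b^2 a^-1 b^-1) * trace(a) - trace(b^2 a^-1 b^-1 a)   [inverse elimination on a] = x*y^2*z - y^3 - y*z^2 - x*z + 3*y
trace(a^-1 b^2) = trace(b^2) * trace(a) - trace(b^2 a) = x*y^2 - y*z - x
trace(b^3) = trace(b) * trace(b^2) - trace(b) = y^3 - 3*y
trace(b^2 a b) = trace(b) * trace(b a b) - trace(b a) = y^2*z - x*y - z
trace(b^3 a b) = trace(b) * trace(b^2 a b) - trace(b^2 a) = y^3*z - x*y^2 - 2*y*z + x
and trace(b^3 a b a) = trace(b) * trace(b a b a b) - trace(b a b a) = y^2*z^2 - x*y*z - y^2 - z^2 + 2
and trace(a^-1 b^3 a b) = trace(b^3 a b) * trace(a) - trace(b^3 a b a) = x*y^3*z - x^2*y^2 - y^2*z^2 - x*y*z + x^2 + y^2 + z^2 - 2
and trace(b^-1 a^-1 b^3 a) = trace(a^-1 b^3 a) * trace(b) - trace(a^-1 b^3 a b) = -x*y^3*z + x^2*y^2 + y^4 + y^2*z^2 + x*y*z - x^2 - 4*y^2 - z^2 + 2
next, trace(a^-1 b^-1 a^-1 b^3) = trace(b^-1 a^-1 b^3) * trace(a) - trace(b^-1 a^-1 b^3 a) = x*y^3*z - y^4 - y^2*z^2 - 2*x*y*z + 4*y^2 + z^2 - 2
assemble the triple (trace(r) - 2; trace(r a) - x; trace(r b) - y)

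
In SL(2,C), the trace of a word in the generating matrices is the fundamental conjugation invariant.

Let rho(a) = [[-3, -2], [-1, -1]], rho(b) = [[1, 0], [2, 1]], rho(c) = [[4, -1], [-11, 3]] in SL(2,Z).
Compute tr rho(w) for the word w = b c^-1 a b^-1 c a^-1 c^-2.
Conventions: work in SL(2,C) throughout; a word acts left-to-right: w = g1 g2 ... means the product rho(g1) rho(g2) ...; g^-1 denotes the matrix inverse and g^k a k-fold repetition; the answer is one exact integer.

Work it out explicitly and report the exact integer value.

rho(b) = [[1, 0], [2, 1]]
... * rho(c^-1) = [[3, 1], [11, 4]]  ->  [[3, 1], [17, 6]]
... * rho(a) = [[-3, -2], [-1, -1]]  ->  [[-10, -7], [-57, -40]]
... * rho(b^-1) = [[1, 0], [-2, 1]]  ->  [[4, -7], [23, -40]]
... * rho(c) = [[4, -1], [-11, 3]]  ->  [[93, -25], [532, -143]]
... * rho(a^-1) = [[-1, 2], [1, -3]]  ->  [[-118, 261], [-675, 1493]]
... * rho(c^-1) = [[3, 1], [11, 4]]  ->  [[2517, 926], [14398, 5297]]
... * rho(c^-1) = [[3, 1], [11, 4]]  ->  [[17737, 6221], [101461, 35586]]
tr = 17737 + 35586 = 53323

53323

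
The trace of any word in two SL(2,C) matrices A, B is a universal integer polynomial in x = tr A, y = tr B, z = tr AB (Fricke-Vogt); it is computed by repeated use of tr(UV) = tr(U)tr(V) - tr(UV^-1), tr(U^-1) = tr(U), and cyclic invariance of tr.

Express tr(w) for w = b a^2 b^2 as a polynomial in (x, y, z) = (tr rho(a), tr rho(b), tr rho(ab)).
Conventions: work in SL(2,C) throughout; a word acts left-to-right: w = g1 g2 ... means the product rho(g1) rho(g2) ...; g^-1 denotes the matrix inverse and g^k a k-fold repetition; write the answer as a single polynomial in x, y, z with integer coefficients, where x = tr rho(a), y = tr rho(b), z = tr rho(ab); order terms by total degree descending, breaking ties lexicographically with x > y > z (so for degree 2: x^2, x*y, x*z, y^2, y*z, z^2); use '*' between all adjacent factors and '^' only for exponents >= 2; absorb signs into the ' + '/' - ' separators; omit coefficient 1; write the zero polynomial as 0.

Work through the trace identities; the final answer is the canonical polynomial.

trace(b a b) = trace(b) * trace(a b) - trace(a)  (reduce the b square) = y*z - x
use: trace(b^3 a) = trace(b) * trace(b a b) - trace(b a)  (reduce the b square) = y^2*z - x*y - z
apply: trace(b^2) = trace(b) * trace(b) - trace(1)  (reduce the b square) = y^2 - 2
use: trace(b^3) = trace(b) * trace(b^2) - trace(b)  (reduce the b square) = y^3 - 3*y
trace(b a^2 b^2) = trace(a) * trace(b^3 a) - trace(b^3)  (reduce the a square) = x*y^2*z - x^2*y - y^3 - x*z + 3*y

x*y^2*z - x^2*y - y^3 - x*z + 3*y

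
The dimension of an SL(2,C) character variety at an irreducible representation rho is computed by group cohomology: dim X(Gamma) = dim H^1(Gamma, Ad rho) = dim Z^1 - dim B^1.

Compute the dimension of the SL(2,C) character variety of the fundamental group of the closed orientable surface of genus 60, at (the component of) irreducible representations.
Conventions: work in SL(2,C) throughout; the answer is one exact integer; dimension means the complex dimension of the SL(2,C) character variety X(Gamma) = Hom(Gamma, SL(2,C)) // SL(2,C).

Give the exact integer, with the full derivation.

354

pi_1 of the closed genus-60 surface has 120 generators bound by the single product-of-commutators relator.
Before the relator condition, cocycle space has dim 3*120 = 360.
At an irreducible rho, H^2 = coker(d_2) vanishes (Poincare duality: H^2 is dual to H^0 = invariants = 0), so d_2 is surjective onto sl_2 and dim Z^1 = 360 - 3 = 357.
As always at irreducible rho, dim B^1 = 3.
Hence dim X = 357 - 3 = 354.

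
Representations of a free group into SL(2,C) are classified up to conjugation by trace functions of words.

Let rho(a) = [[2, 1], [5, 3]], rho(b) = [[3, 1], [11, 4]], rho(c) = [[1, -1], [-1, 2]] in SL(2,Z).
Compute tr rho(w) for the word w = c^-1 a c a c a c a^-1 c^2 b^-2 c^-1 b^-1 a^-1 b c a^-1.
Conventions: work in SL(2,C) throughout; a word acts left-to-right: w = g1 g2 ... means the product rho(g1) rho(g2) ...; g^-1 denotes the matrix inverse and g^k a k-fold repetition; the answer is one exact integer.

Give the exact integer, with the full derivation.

rho(c^-1) = [[2, 1], [1, 1]]
... * rho(a) = [[2, 1], [5, 3]]  ->  [[9, 5], [7, 4]]
... * rho(c) = [[1, -1], [-1, 2]]  ->  [[4, 1], [3, 1]]
... * rho(a) = [[2, 1], [5, 3]]  ->  [[13, 7], [11, 6]]
... * rho(c) = [[1, -1], [-1, 2]]  ->  [[6, 1], [5, 1]]
... * rho(a) = [[2, 1], [5, 3]]  ->  [[17, 9], [15, 8]]
... * rho(c) = [[1, -1], [-1, 2]]  ->  [[8, 1], [7, 1]]
... * rho(a^-1) = [[3, -1], [-5, 2]]  ->  [[19, -6], [16, -5]]
... * rho(c) = [[1, -1], [-1, 2]]  ->  [[25, -31], [21, -26]]
... * rho(c) = [[1, -1], [-1, 2]]  ->  [[56, -87], [47, -73]]
... * rho(b^-1) = [[4, -1], [-11, 3]]  ->  [[1181, -317], [991, -266]]
... * rho(b^-1) = [[4, -1], [-11, 3]]  ->  [[8211, -2132], [6890, -1789]]
... * rho(c^-1) = [[2, 1], [1, 1]]  ->  [[14290, 6079], [11991, 5101]]
... * rho(b^-1) = [[4, -1], [-11, 3]]  ->  [[-9709, 3947], [-8147, 3312]]
... * rho(a^-1) = [[3, -1], [-5, 2]]  ->  [[-48862, 17603], [-41001, 14771]]
... * rho(b) = [[3, 1], [11, 4]]  ->  [[47047, 21550], [39478, 18083]]
... * rho(c) = [[1, -1], [-1, 2]]  ->  [[25497, -3947], [21395, -3312]]
... * rho(a^-1) = [[3, -1], [-5, 2]]  ->  [[96226, -33391], [80745, -28019]]
tr = 96226 + -28019 = 68207

68207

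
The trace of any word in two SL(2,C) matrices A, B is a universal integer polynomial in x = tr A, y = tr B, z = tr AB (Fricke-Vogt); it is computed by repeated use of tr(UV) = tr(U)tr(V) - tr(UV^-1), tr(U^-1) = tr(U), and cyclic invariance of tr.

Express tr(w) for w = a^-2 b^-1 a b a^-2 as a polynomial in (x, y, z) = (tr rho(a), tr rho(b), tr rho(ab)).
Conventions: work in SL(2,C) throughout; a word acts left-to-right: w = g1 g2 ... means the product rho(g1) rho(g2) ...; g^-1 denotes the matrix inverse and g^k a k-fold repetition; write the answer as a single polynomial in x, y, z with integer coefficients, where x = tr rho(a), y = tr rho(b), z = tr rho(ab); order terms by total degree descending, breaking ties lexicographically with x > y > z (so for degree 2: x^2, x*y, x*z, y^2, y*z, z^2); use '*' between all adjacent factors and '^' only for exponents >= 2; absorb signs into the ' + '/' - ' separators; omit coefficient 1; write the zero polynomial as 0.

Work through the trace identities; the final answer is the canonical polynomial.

-x^4*y*z + x^5 + x^3*y^2 + x^3*z^2 + 2*x^2*y*z - 5*x^3 - 2*x*y^2 - 2*x*z^2 + 5*x

tr(a^-1 b) = tr(b) tr(a) - tr(b a)  (eliminate a^-1) = x*y - z
tr(b a^-2) = tr(a^-1 b) tr(a) - tr(a^-1 b a)  (eliminate a^-1) = x^2*y - x*z - y
tr(b a b) = tr(b) tr(a b) - tr(a)  (reduce the b square) = y*z - x
tr(b a b a) = tr(a b) tr(a b) - tr(1)  (split on a) = z^2 - 2
tr(b a b a^-1) = tr(b a b) tr(a) - tr(b a b a)  (eliminate a^-1) = x*y*z - x^2 - z^2 + 2
tr(a^-1 b a b a^-1) = tr(b a b a^-1) tr(a) - tr(b a b)  (eliminate a^-1) = x^2*y*z - x^3 - x*z^2 - y*z + 3*x
tr(a b a^-3 b) = tr(a^-1 b a b a^-1) tr(a) - tr(a^-1 b a b)  (eliminate a^-1) = x^3*y*z - x^4 - x^2*z^2 - 2*x*y*z + 4*x^2 + z^2 - 2
tr(a^-2 b^-1 a b a^-1) = tr(a b a^-3) tr(b) - tr(a b a^-3 b)  (eliminate b^-1) = -x^3*y*z + x^4 + x^2*y^2 + x^2*z^2 + x*y*z - 4*x^2 - y^2 - z^2 + 2
tr(b^-1 a b a^-1) = tr(a b a^-1) tr(b) - tr(a b a^-1 b)  (eliminate b^-1) = -x*y*z + x^2 + y^2 + z^2 - 2
tr(a^-2 b^-1 a b) = tr(b^-1 a b a^-1) tr(a) - tr(b^-1 a b)  (eliminate a^-1) = -x^2*y*z + x^3 + x*y^2 + x*z^2 - 3*x
tr(a^-2 b^-1 a b a^-2) = tr(a^-2 b^-1 a b a^-1) tr(a) - tr(a^-2 b^-1 a b)  (eliminate a^-1) = -x^4*y*z + x^5 + x^3*y^2 + x^3*z^2 + 2*x^2*y*z - 5*x^3 - 2*x*y^2 - 2*x*z^2 + 5*x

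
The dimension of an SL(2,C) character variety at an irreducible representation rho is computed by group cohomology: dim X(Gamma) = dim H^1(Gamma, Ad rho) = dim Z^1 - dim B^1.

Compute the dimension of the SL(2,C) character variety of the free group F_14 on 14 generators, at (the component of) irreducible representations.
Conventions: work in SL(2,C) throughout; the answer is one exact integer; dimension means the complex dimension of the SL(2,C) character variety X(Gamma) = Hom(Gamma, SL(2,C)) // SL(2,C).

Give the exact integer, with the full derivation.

39

The free group F_14: 14 generators, no relators.
So Z^1 = (sl_2)^14 in full: dim Z^1 = 42.
At an irreducible rho the centralizer of the image in sl_2 is 0, so the coboundary map sl_2 -> Z^1 is injective: dim B^1 = 3.
Therefore dim X = 42 - 3 = 39.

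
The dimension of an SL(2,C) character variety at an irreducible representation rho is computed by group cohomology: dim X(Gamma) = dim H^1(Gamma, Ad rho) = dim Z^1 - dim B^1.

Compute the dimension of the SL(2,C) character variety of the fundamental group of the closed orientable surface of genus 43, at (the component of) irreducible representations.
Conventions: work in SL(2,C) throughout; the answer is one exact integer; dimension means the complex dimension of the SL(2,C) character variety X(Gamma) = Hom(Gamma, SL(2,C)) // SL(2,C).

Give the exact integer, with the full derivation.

pi_1 of the closed genus-43 surface has 86 generators bound by the single product-of-commutators relator.
Unconstrained cocycle data is one sl_2 vector per generator (258 dimensions), cut by the relator condition d_2(z) = 0.
H^2 = coker(d_2) is dual to H^0 = 0 at irreducible rho (Poincare duality), so d_2 is onto: dim Z^1 = 255.
As always at irreducible rho, dim B^1 = 3.
dim X = dim H^1 = 255 - 3 = 252.

252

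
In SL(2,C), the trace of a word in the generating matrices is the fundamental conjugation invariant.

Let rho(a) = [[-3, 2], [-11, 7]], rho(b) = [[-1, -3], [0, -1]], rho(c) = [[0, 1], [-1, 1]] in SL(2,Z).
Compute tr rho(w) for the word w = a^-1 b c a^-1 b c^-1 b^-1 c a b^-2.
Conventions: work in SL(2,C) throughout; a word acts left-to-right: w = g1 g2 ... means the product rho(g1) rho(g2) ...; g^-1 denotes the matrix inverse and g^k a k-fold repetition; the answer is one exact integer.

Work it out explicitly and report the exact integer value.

81599

rho(a^-1) = [[7, -2], [11, -3]]
... * rho(b) = [[-1, -3], [0, -1]]  ->  [[-7, -19], [-11, -30]]
... * rho(c) = [[0, 1], [-1, 1]]  ->  [[19, -26], [30, -41]]
... * rho(a^-1) = [[7, -2], [11, -3]]  ->  [[-153, 40], [-241, 63]]
... * rho(b) = [[-1, -3], [0, -1]]  ->  [[153, 419], [241, 660]]
... * rho(c^-1) = [[1, -1], [1, 0]]  ->  [[572, -153], [901, -241]]
... * rho(b^-1) = [[-1, 3], [0, -1]]  ->  [[-572, 1869], [-901, 2944]]
... * rho(c) = [[0, 1], [-1, 1]]  ->  [[-1869, 1297], [-2944, 2043]]
... * rho(a) = [[-3, 2], [-11, 7]]  ->  [[-8660, 5341], [-13641, 8413]]
... * rho(b^-1) = [[-1, 3], [0, -1]]  ->  [[8660, -31321], [13641, -49336]]
... * rho(b^-1) = [[-1, 3], [0, -1]]  ->  [[-8660, 57301], [-13641, 90259]]
tr = -8660 + 90259 = 81599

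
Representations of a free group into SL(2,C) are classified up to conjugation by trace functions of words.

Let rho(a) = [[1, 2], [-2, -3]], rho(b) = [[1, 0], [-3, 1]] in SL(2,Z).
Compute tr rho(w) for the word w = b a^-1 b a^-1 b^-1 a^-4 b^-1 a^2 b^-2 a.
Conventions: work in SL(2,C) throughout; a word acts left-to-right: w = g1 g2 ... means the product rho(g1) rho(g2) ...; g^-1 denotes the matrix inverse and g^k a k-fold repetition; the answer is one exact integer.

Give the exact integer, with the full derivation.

-84350

rho(b) = [[1, 0], [-3, 1]]
... * rho(a^-1) = [[-3, -2], [2, 1]]  ->  [[-3, -2], [11, 7]]
... * rho(b) = [[1, 0], [-3, 1]]  ->  [[3, -2], [-10, 7]]
... * rho(a^-1) = [[-3, -2], [2, 1]]  ->  [[-13, -8], [44, 27]]
... * rho(b^-1) = [[1, 0], [3, 1]]  ->  [[-37, -8], [125, 27]]
... * rho(a^-1) = [[-3, -2], [2, 1]]  ->  [[95, 66], [-321, -223]]
... * rho(a^-1) = [[-3, -2], [2, 1]]  ->  [[-153, -124], [517, 419]]
... * rho(a^-1) = [[-3, -2], [2, 1]]  ->  [[211, 182], [-713, -615]]
... * rho(a^-1) = [[-3, -2], [2, 1]]  ->  [[-269, -240], [909, 811]]
... * rho(b^-1) = [[1, 0], [3, 1]]  ->  [[-989, -240], [3342, 811]]
... * rho(a) = [[1, 2], [-2, -3]]  ->  [[-509, -1258], [1720, 4251]]
... * rho(a) = [[1, 2], [-2, -3]]  ->  [[2007, 2756], [-6782, -9313]]
... * rho(b^-1) = [[1, 0], [3, 1]]  ->  [[10275, 2756], [-34721, -9313]]
... * rho(b^-1) = [[1, 0], [3, 1]]  ->  [[18543, 2756], [-62660, -9313]]
... * rho(a) = [[1, 2], [-2, -3]]  ->  [[13031, 28818], [-44034, -97381]]
tr = 13031 + -97381 = -84350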